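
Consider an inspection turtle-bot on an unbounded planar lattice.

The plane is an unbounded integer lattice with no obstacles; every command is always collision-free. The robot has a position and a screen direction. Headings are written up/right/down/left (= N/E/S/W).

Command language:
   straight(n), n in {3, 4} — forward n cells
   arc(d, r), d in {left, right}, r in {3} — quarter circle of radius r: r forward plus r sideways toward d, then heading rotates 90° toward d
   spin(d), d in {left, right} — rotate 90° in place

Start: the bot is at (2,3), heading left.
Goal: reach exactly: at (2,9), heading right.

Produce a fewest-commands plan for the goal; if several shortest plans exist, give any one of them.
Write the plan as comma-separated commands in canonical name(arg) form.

arc(right, 3), arc(right, 3)

initial: at (2,3), heading left
t=1 arc(right, 3) ⇒ at (-1,6), heading up
t=2 arc(right, 3) ⇒ at (2,9), heading right
minimal: 2 command(s), checked below 2.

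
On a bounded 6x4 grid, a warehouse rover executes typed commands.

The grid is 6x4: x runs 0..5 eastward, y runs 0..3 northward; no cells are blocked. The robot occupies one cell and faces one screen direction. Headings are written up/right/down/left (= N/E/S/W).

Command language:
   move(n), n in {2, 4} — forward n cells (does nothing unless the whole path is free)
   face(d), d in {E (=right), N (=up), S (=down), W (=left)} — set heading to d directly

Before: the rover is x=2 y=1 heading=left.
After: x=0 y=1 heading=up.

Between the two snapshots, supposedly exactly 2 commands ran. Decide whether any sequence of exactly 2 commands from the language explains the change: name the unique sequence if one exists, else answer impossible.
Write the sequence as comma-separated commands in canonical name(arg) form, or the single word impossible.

move(2), face(N)

key: cell and facing (now N) both changed — the 2 commands mix motion and turning
from: x=2 y=1 heading=left
t=1 move(2) ⇒ x=0 y=1 heading=left
t=2 face(N) ⇒ x=0 y=1 heading=up
no other 2-command option fits: unique.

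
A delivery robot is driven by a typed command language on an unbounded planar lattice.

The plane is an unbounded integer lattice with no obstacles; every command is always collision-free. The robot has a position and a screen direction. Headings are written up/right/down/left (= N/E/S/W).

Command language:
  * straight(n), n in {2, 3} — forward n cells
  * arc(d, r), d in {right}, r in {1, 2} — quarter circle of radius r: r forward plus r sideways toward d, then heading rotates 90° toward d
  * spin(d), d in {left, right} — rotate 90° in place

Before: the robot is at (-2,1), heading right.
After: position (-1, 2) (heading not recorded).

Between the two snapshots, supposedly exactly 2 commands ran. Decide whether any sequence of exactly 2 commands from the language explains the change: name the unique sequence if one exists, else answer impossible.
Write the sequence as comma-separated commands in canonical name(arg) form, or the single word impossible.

key: running arc(right, 1) before spin(left) would end elsewhere — order is forced
t0: at (-2,1), heading right
t=1 spin(left) ⇒ at (-2,1), heading up
t=2 arc(right, 1) ⇒ at (-1,2), heading right
all 36 alternatives checked — unique.

spin(left), arc(right, 1)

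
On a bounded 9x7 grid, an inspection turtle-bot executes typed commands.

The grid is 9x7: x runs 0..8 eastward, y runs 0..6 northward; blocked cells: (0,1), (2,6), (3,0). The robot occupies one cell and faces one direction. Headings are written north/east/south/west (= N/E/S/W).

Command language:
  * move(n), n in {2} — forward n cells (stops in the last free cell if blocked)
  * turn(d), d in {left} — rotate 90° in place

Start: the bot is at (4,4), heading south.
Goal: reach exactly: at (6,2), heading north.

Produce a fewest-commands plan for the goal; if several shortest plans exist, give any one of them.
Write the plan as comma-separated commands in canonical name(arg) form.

move(2), turn(left), move(2), turn(left)

from: at (4,4), heading south
t=1 move(2) ⇒ at (4,2), heading south
t=2 turn(left) ⇒ at (4,2), heading east
t=3 move(2) ⇒ at (6,2), heading east
t=4 turn(left) ⇒ at (6,2), heading north
minimal: 4 command(s), checked below 4.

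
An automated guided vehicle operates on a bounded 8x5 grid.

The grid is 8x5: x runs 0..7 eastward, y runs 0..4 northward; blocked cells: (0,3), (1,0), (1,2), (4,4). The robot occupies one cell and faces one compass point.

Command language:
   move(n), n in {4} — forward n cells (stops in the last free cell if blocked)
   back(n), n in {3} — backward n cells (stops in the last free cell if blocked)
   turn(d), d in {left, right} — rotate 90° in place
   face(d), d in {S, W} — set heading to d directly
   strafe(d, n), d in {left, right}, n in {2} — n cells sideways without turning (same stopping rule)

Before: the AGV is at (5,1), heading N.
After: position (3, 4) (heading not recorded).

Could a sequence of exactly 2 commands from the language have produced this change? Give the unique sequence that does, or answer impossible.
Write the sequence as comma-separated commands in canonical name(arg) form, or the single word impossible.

key: running move(4) before strafe(left, 2) would end elsewhere — order is forced
start: at (5,1), heading N
1. strafe(left, 2) → at (3,1), heading N
2. move(4) → at (3,4), heading N
uniquely the one of 64 2-step routes that fits.

strafe(left, 2), move(4)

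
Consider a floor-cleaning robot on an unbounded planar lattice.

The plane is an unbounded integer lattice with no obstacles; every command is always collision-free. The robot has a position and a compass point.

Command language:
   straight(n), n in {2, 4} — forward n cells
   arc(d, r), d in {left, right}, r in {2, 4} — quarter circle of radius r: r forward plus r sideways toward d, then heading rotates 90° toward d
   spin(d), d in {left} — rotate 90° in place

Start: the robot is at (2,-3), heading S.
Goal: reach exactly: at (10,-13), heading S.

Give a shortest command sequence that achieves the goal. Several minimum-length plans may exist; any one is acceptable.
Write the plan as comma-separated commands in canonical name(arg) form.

from: at (2,-3), heading S
[1] after straight(2): at (2,-5), heading S
[2] after arc(left, 4): at (6,-9), heading E
[3] after arc(right, 4): at (10,-13), heading S
minimal: 3 command(s), checked below 3.

straight(2), arc(left, 4), arc(right, 4)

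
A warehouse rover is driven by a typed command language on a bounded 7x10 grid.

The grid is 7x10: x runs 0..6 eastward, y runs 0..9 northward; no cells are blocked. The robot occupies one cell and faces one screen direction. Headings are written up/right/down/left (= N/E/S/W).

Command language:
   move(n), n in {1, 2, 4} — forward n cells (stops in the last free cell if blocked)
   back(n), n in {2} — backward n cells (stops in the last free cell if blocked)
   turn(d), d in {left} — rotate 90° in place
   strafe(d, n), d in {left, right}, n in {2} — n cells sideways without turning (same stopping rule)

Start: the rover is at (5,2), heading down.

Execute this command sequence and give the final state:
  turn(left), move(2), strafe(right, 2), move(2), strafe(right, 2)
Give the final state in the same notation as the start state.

initial: at (5,2), heading down
step 1 (turn(left)): at (5,2), heading right
step 2 (move(2)): at (6,2), heading right
step 3 (strafe(right, 2)): at (6,0), heading right
step 4 (move(2)): at (6,0), heading right
step 5 (strafe(right, 2)): at (6,0), heading right

at (6,0), heading right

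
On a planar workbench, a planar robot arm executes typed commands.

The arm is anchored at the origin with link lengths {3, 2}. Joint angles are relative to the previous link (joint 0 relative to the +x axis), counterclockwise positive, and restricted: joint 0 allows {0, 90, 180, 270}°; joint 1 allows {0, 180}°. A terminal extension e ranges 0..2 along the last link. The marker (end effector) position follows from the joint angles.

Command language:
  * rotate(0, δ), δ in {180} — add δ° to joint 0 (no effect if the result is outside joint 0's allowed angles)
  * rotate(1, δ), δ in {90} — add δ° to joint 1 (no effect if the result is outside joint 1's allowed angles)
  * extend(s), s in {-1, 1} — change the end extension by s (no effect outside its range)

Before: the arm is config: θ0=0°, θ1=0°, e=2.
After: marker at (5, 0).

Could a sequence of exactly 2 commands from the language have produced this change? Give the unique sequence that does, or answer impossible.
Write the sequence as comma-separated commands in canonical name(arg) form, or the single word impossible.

start: config: θ0=0°, θ1=0°, e=2
[1] after extend(-1): config: θ0=0°, θ1=0°, e=1
[2] after extend(-1): config: θ0=0°, θ1=0°, e=0
no rival 2-sequence matches.

extend(-1), extend(-1)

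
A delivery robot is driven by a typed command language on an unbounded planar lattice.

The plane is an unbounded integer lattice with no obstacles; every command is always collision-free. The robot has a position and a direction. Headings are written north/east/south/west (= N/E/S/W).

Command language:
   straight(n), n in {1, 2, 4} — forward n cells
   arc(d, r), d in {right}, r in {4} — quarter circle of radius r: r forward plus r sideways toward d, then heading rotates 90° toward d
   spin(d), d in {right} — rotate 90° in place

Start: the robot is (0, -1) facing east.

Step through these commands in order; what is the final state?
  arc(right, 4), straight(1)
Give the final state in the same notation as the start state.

(4, -6) facing south

from: (0, -1) facing east
1. arc(right, 4) → (4, -5) facing south
2. straight(1) → (4, -6) facing south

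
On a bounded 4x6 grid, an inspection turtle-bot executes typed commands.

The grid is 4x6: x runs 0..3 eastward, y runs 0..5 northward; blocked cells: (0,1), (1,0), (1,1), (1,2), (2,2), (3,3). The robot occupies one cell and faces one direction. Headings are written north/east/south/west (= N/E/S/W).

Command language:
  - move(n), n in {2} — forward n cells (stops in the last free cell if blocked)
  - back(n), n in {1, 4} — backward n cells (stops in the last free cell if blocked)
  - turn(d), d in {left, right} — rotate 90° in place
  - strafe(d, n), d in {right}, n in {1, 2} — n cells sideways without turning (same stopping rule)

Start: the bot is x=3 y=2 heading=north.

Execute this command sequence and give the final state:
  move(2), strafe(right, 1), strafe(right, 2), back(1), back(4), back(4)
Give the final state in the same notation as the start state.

x=3 y=0 heading=north

t0: x=3 y=2 heading=north
1. move(2) → x=3 y=2 heading=north
2. strafe(right, 1) → x=3 y=2 heading=north
3. strafe(right, 2) → x=3 y=2 heading=north
4. back(1) → x=3 y=1 heading=north
5. back(4) → x=3 y=0 heading=north
6. back(4) → x=3 y=0 heading=north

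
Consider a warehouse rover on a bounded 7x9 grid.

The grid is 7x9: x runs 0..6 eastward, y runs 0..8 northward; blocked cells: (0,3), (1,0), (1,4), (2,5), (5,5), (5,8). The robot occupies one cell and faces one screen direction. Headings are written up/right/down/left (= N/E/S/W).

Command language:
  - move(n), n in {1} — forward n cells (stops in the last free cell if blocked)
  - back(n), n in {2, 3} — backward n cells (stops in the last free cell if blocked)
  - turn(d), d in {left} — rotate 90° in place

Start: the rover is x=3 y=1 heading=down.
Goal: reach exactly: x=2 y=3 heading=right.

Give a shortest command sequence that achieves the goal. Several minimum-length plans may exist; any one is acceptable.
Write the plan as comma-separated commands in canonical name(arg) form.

back(2), turn(left), back(2), move(1)

begin: x=3 y=1 heading=down
t=1 back(2) ⇒ x=3 y=3 heading=down
t=2 turn(left) ⇒ x=3 y=3 heading=right
t=3 back(2) ⇒ x=1 y=3 heading=right
t=4 move(1) ⇒ x=2 y=3 heading=right
minimal: 4 command(s), checked below 4.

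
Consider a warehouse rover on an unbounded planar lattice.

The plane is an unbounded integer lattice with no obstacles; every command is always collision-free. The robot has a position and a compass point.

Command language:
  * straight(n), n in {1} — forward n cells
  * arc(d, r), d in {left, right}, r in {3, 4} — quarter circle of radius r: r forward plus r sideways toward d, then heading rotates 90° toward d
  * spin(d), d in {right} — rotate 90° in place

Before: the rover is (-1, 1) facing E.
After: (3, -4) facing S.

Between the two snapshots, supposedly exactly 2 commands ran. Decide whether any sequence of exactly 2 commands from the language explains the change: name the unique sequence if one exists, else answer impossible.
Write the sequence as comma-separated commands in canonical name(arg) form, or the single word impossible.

arc(right, 4), straight(1)

key: order matters: swapping arc(right, 4) and straight(1) lands elsewhere
from: (-1, 1) facing E
1. arc(right, 4) → (3, -3) facing S
2. straight(1) → (3, -4) facing S
all 36 alternatives checked — unique.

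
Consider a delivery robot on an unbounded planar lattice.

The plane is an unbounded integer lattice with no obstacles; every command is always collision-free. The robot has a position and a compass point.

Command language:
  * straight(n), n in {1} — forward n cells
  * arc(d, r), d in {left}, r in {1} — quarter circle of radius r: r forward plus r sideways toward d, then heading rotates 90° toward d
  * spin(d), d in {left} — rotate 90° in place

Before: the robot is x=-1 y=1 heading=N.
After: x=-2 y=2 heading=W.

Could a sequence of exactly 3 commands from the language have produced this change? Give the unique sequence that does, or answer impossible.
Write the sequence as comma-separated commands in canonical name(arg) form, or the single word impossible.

straight(1), spin(left), straight(1)

key: cell and facing (now W) both changed — the 3 commands mix motion and turning
initial: x=-1 y=1 heading=N
step 1 (straight(1)): x=-1 y=2 heading=N
step 2 (spin(left)): x=-1 y=2 heading=W
step 3 (straight(1)): x=-2 y=2 heading=W
no other 3-command option fits: unique.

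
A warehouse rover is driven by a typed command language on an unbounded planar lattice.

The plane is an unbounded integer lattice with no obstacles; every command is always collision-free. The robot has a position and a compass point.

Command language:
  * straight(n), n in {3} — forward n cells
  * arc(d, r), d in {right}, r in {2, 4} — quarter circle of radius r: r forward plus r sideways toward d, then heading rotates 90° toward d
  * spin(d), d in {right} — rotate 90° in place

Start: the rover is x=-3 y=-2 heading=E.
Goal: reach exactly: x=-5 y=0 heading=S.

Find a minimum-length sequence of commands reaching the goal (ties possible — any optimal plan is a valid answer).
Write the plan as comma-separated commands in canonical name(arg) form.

spin(right), arc(right, 4), arc(right, 4), arc(right, 4), arc(right, 2)

start: x=-3 y=-2 heading=E
[1] after spin(right): x=-3 y=-2 heading=S
[2] after arc(right, 4): x=-7 y=-6 heading=W
[3] after arc(right, 4): x=-11 y=-2 heading=N
[4] after arc(right, 4): x=-7 y=2 heading=E
[5] after arc(right, 2): x=-5 y=0 heading=S
no 4-step plan works, so 5 is optimal.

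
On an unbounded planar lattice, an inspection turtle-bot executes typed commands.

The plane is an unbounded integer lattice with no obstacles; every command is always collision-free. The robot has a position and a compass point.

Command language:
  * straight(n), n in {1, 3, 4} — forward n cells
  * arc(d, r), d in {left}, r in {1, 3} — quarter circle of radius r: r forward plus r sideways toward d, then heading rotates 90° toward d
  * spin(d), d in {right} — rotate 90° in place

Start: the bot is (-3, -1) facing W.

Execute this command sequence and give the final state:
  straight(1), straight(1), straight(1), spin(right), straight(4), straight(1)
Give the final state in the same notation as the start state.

initial: (-3, -1) facing W
1. straight(1) → (-4, -1) facing W
2. straight(1) → (-5, -1) facing W
3. straight(1) → (-6, -1) facing W
4. spin(right) → (-6, -1) facing N
5. straight(4) → (-6, 3) facing N
6. straight(1) → (-6, 4) facing N

(-6, 4) facing N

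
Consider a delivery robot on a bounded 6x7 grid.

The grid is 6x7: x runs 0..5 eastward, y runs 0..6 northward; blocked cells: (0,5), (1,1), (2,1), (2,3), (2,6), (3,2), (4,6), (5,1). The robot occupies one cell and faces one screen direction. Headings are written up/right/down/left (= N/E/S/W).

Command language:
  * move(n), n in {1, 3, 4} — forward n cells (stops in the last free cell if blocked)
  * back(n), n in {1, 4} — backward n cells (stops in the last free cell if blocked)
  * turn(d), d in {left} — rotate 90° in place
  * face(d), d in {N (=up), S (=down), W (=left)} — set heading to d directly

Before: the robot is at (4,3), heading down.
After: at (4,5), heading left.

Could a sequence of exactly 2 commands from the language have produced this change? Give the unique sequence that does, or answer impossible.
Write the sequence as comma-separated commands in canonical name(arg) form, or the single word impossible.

back(4), face(W)

key: back(4) is stopped early by the blocked cell at (4,6)
initial: at (4,3), heading down
[1] after back(4): at (4,5), heading down
[2] after face(W): at (4,5), heading left
uniquely the one of 81 2-step routes that fits.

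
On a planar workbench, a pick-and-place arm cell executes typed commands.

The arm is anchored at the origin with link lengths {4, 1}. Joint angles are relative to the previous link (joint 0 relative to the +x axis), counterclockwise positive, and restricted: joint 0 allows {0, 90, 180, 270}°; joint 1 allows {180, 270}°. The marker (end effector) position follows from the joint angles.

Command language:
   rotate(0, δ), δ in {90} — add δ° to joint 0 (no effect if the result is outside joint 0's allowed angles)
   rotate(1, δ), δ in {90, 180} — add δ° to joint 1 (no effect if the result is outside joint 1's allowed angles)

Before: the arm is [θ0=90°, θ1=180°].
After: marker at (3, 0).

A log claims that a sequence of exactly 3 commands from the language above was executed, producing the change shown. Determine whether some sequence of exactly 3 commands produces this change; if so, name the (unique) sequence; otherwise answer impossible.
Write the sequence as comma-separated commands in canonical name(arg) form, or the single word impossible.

from: [θ0=90°, θ1=180°]
[1] after rotate(0, 90): [θ0=180°, θ1=180°]
[2] after rotate(0, 90): [θ0=270°, θ1=180°]
[3] after rotate(0, 90): [θ0=0°, θ1=180°]
no other 3-command option fits: unique.

rotate(0, 90), rotate(0, 90), rotate(0, 90)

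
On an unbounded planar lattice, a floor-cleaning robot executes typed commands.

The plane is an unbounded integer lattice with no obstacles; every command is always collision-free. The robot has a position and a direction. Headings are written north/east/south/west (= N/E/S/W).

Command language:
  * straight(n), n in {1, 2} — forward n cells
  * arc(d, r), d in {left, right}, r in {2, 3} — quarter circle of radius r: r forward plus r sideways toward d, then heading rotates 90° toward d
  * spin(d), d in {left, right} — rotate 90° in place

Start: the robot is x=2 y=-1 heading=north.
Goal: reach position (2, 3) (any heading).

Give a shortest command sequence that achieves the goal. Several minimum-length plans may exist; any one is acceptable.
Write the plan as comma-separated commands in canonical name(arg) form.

start: x=2 y=-1 heading=north
step 1 (straight(2)): x=2 y=1 heading=north
step 2 (straight(2)): x=2 y=3 heading=north
minimal: 2 command(s), checked below 2.

straight(2), straight(2)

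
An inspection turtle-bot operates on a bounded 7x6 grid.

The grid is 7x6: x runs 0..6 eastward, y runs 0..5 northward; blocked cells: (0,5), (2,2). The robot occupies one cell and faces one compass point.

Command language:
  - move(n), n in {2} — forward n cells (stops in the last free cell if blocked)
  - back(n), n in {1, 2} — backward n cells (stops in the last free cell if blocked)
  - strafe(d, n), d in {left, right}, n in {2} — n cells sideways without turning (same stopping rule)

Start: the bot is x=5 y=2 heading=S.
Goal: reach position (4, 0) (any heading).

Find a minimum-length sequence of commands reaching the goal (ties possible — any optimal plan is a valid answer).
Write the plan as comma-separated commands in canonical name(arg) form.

move(2), strafe(left, 2), strafe(right, 2)

start: x=5 y=2 heading=S
t=1 move(2) ⇒ x=5 y=0 heading=S
t=2 strafe(left, 2) ⇒ x=6 y=0 heading=S
t=3 strafe(right, 2) ⇒ x=4 y=0 heading=S
no 2-step plan works, so 3 is optimal.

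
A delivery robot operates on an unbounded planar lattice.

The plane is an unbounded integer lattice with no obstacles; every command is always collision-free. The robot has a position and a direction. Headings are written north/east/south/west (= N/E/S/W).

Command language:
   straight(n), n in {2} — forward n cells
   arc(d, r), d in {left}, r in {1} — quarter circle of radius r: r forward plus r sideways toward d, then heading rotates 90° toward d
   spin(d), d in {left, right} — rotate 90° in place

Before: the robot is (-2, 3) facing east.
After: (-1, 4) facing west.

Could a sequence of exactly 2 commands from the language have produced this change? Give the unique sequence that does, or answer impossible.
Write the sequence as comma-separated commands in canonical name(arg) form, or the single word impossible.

arc(left, 1), spin(left)

key: position moved to (-1,4) AND the heading swung to W — translation plus rotation needed
start: (-2, 3) facing east
step 1 (arc(left, 1)): (-1, 4) facing north
step 2 (spin(left)): (-1, 4) facing west
no rival 2-sequence matches.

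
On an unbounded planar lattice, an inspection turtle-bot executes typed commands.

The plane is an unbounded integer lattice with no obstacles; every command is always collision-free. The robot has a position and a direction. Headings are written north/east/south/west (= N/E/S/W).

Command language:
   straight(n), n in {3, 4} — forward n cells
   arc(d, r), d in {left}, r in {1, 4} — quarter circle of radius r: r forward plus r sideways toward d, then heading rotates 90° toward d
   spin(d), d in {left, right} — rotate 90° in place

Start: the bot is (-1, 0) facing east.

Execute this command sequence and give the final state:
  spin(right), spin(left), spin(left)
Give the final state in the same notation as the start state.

begin: (-1, 0) facing east
1. spin(right) → (-1, 0) facing south
2. spin(left) → (-1, 0) facing east
3. spin(left) → (-1, 0) facing north

(-1, 0) facing north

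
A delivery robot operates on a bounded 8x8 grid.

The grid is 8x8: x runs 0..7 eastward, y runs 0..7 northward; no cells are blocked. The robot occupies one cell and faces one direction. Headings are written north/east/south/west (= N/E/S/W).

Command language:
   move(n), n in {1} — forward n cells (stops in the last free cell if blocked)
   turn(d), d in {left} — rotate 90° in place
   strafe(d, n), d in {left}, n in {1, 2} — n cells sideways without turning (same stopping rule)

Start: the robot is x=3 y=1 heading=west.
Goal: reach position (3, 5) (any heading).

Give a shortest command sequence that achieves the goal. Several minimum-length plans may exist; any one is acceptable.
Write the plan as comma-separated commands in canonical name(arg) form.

turn(left), turn(left), strafe(left, 2), strafe(left, 2)

t0: x=3 y=1 heading=west
step 1 (turn(left)): x=3 y=1 heading=south
step 2 (turn(left)): x=3 y=1 heading=east
step 3 (strafe(left, 2)): x=3 y=3 heading=east
step 4 (strafe(left, 2)): x=3 y=5 heading=east
shorter routes all fall short; 4 is best.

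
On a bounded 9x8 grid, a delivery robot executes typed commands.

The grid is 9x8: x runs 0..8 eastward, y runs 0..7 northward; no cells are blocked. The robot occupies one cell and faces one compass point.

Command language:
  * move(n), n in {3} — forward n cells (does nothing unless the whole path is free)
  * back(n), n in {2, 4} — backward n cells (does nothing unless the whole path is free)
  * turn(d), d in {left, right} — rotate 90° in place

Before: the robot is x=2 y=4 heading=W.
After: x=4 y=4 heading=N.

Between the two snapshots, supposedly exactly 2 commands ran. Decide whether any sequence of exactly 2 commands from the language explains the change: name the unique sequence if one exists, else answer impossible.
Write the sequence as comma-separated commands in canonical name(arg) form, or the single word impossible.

key: running turn(right) before back(2) would end elsewhere — order is forced
from: x=2 y=4 heading=W
step 1 (back(2)): x=4 y=4 heading=W
step 2 (turn(right)): x=4 y=4 heading=N
uniquely the one of 25 2-step routes that fits.

back(2), turn(right)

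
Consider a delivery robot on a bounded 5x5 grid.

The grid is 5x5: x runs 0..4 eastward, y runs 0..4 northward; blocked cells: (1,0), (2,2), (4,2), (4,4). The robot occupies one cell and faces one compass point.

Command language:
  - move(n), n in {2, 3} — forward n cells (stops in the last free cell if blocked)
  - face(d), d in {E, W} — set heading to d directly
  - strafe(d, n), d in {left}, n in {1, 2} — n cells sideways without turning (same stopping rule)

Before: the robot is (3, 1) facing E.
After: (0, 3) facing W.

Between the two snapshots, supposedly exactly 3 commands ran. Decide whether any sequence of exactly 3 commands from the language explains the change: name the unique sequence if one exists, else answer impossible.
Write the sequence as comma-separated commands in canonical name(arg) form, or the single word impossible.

strafe(left, 2), face(W), move(3)

key: cell and facing (now W) both changed — the 3 commands mix motion and turning
start: (3, 1) facing E
step 1 (strafe(left, 2)): (3, 3) facing E
step 2 (face(W)): (3, 3) facing W
step 3 (move(3)): (0, 3) facing W
no rival 3-sequence matches.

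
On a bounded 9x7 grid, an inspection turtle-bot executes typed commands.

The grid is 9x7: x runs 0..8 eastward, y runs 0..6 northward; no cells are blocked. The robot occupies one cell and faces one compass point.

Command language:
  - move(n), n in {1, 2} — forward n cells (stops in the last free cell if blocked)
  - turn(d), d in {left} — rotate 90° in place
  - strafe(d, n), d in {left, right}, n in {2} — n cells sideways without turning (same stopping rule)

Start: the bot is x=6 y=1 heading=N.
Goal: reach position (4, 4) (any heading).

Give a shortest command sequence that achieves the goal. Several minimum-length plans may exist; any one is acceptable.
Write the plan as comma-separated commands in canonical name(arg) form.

strafe(left, 2), move(2), move(1)

begin: x=6 y=1 heading=N
t=1 strafe(left, 2) ⇒ x=4 y=1 heading=N
t=2 move(2) ⇒ x=4 y=3 heading=N
t=3 move(1) ⇒ x=4 y=4 heading=N
minimal: 3 command(s), checked below 3.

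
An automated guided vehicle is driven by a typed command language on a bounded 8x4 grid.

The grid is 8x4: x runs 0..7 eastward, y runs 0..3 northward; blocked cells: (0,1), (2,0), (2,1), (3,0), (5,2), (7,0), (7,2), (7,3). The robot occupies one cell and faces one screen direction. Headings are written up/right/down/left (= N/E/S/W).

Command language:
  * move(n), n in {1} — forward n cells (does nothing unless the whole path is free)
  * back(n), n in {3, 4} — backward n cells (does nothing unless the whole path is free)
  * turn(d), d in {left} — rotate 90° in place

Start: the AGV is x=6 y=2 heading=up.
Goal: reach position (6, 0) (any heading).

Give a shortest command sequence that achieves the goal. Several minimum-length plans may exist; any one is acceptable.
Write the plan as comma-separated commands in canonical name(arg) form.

t0: x=6 y=2 heading=up
step 1 (move(1)): x=6 y=3 heading=up
step 2 (back(3)): x=6 y=0 heading=up
nothing shorter than 2 reaches the goal.

move(1), back(3)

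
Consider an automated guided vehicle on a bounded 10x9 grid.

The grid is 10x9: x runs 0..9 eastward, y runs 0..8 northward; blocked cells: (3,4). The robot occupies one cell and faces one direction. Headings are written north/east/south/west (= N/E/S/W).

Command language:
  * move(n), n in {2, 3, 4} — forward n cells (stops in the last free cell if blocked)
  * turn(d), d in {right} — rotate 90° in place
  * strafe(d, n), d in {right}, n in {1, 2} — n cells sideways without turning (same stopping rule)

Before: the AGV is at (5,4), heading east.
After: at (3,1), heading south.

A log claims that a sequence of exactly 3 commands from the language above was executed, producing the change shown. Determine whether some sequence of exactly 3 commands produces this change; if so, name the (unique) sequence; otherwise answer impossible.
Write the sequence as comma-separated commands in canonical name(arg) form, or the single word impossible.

turn(right), move(3), strafe(right, 2)

key: cell and facing (now S) both changed — the 3 commands mix motion and turning
from: at (5,4), heading east
[1] after turn(right): at (5,4), heading south
[2] after move(3): at (5,1), heading south
[3] after strafe(right, 2): at (3,1), heading south
no rival 3-sequence matches.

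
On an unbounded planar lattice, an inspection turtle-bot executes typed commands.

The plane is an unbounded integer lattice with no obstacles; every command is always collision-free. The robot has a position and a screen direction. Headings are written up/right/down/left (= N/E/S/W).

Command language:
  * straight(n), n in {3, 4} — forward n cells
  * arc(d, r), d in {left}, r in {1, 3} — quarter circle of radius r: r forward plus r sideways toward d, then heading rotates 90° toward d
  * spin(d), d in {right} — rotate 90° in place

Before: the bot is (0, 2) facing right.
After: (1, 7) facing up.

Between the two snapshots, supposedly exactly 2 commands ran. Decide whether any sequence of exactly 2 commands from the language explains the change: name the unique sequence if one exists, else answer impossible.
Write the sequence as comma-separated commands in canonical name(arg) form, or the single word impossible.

arc(left, 1), straight(4)

key: order matters: swapping arc(left, 1) and straight(4) lands elsewhere
begin: (0, 2) facing right
t=1 arc(left, 1) ⇒ (1, 3) facing up
t=2 straight(4) ⇒ (1, 7) facing up
all 25 alternatives checked — unique.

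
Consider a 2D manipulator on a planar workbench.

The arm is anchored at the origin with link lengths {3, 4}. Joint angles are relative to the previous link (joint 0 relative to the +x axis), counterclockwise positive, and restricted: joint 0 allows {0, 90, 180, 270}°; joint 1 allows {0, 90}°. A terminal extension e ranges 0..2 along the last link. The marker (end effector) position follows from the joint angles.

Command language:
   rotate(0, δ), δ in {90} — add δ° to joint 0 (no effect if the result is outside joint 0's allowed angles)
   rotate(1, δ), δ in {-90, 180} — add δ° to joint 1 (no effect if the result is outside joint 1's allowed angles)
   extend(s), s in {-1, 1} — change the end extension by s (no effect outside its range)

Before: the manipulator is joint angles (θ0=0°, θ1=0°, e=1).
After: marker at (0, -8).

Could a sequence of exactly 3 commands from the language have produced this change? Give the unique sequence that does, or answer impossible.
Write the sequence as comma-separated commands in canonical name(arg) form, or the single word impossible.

start: joint angles (θ0=0°, θ1=0°, e=1)
t=1 rotate(0, 90) ⇒ joint angles (θ0=90°, θ1=0°, e=1)
t=2 rotate(0, 90) ⇒ joint angles (θ0=180°, θ1=0°, e=1)
t=3 rotate(0, 90) ⇒ joint angles (θ0=270°, θ1=0°, e=1)
no rival 3-sequence matches.

rotate(0, 90), rotate(0, 90), rotate(0, 90)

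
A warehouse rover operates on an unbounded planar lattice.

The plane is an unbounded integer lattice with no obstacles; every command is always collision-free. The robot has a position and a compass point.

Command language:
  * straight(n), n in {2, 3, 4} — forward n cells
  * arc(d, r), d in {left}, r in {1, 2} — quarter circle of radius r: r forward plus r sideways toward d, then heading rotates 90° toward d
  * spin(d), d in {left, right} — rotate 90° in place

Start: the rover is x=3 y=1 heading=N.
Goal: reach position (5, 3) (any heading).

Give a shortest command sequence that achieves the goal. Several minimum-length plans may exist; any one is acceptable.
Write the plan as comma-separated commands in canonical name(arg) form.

t0: x=3 y=1 heading=N
1. spin(right) → x=3 y=1 heading=E
2. arc(left, 2) → x=5 y=3 heading=N
nothing shorter than 2 reaches the goal.

spin(right), arc(left, 2)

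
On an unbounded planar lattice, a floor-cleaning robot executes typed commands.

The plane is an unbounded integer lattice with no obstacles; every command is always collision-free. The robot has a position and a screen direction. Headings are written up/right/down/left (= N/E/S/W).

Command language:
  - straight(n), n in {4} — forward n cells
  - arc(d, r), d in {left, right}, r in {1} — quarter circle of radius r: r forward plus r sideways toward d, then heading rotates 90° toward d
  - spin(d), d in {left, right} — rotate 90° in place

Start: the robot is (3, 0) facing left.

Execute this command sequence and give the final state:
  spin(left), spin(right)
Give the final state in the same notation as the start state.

initial: (3, 0) facing left
step 1 (spin(left)): (3, 0) facing down
step 2 (spin(right)): (3, 0) facing left

(3, 0) facing left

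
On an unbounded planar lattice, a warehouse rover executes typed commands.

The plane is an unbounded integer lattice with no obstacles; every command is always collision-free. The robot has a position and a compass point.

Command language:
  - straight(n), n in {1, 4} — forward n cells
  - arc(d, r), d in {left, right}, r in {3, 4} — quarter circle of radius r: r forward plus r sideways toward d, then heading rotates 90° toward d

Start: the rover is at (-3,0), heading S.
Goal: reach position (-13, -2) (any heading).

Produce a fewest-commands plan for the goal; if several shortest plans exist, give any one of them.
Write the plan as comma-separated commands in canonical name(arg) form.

begin: at (-3,0), heading S
1. straight(4) → at (-3,-4), heading S
2. arc(right, 4) → at (-7,-8), heading W
3. arc(right, 3) → at (-10,-5), heading N
4. arc(left, 3) → at (-13,-2), heading W
nothing shorter than 4 reaches the goal.

straight(4), arc(right, 4), arc(right, 3), arc(left, 3)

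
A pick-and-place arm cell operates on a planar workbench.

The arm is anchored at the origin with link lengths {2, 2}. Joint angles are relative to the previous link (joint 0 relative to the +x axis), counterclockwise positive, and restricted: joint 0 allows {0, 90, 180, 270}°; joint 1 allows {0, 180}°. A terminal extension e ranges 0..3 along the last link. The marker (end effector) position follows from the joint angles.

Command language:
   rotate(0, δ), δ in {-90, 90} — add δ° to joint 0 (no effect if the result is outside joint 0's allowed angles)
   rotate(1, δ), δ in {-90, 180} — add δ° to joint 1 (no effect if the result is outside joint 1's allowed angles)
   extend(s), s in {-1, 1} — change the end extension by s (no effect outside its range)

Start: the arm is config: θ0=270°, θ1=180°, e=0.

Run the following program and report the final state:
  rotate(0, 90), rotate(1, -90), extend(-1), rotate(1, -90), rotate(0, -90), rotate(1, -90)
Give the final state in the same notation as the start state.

config: θ0=270°, θ1=180°, e=0

from: config: θ0=270°, θ1=180°, e=0
1. rotate(0, 90) → config: θ0=0°, θ1=180°, e=0
2. rotate(1, -90) → config: θ0=0°, θ1=180°, e=0
3. extend(-1) → config: θ0=0°, θ1=180°, e=0
4. rotate(1, -90) → config: θ0=0°, θ1=180°, e=0
5. rotate(0, -90) → config: θ0=270°, θ1=180°, e=0
6. rotate(1, -90) → config: θ0=270°, θ1=180°, e=0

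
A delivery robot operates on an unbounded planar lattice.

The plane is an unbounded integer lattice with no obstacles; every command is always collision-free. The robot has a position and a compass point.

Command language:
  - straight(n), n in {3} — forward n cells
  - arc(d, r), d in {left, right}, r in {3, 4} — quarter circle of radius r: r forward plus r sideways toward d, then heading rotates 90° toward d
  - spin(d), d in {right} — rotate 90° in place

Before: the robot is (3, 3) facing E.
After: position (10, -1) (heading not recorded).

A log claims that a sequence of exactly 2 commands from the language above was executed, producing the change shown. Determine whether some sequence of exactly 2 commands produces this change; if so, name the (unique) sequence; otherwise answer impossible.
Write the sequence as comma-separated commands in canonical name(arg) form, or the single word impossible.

straight(3), arc(right, 4)

key: order matters: swapping straight(3) and arc(right, 4) lands elsewhere
start: (3, 3) facing E
1. straight(3) → (6, 3) facing E
2. arc(right, 4) → (10, -1) facing S
no other 2-command option fits: unique.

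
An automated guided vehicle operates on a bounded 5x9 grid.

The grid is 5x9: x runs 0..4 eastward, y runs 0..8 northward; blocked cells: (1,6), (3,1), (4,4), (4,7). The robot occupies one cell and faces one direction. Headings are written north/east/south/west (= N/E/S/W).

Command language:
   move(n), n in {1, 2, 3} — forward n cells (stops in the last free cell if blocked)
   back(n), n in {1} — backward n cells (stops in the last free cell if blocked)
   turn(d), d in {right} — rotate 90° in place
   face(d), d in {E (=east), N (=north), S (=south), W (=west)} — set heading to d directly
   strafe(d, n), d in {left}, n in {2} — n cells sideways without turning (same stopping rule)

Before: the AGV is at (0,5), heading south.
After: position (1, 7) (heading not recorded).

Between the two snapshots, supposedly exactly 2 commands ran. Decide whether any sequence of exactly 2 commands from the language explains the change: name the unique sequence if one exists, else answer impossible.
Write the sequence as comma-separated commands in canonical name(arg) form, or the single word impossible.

impossible

no 2-step route produces this change.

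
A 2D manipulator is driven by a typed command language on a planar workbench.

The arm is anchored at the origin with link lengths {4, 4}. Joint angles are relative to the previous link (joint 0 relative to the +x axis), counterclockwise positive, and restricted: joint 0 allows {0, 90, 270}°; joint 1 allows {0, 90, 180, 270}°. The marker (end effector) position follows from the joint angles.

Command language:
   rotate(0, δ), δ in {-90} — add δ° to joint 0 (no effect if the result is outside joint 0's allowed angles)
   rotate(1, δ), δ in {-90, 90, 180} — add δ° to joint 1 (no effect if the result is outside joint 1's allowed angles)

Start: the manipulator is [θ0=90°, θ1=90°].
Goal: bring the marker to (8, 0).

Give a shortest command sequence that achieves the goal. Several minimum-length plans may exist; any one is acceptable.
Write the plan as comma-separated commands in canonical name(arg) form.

initial: [θ0=90°, θ1=90°]
step 1 (rotate(1, -90)): [θ0=90°, θ1=0°]
step 2 (rotate(0, -90)): [θ0=0°, θ1=0°]
shorter routes all fall short; 2 is best.

rotate(1, -90), rotate(0, -90)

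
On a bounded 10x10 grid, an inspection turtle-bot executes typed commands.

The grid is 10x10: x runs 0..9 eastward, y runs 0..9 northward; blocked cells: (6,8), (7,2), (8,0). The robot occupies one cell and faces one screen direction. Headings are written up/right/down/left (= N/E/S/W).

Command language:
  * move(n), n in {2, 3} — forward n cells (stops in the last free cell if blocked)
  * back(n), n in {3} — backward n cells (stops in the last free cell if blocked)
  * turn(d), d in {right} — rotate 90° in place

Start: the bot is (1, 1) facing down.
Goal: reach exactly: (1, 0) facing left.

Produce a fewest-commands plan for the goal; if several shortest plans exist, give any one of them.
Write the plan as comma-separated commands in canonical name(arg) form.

from: (1, 1) facing down
t=1 move(3) ⇒ (1, 0) facing down
t=2 turn(right) ⇒ (1, 0) facing left
nothing shorter than 2 reaches the goal.

move(3), turn(right)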